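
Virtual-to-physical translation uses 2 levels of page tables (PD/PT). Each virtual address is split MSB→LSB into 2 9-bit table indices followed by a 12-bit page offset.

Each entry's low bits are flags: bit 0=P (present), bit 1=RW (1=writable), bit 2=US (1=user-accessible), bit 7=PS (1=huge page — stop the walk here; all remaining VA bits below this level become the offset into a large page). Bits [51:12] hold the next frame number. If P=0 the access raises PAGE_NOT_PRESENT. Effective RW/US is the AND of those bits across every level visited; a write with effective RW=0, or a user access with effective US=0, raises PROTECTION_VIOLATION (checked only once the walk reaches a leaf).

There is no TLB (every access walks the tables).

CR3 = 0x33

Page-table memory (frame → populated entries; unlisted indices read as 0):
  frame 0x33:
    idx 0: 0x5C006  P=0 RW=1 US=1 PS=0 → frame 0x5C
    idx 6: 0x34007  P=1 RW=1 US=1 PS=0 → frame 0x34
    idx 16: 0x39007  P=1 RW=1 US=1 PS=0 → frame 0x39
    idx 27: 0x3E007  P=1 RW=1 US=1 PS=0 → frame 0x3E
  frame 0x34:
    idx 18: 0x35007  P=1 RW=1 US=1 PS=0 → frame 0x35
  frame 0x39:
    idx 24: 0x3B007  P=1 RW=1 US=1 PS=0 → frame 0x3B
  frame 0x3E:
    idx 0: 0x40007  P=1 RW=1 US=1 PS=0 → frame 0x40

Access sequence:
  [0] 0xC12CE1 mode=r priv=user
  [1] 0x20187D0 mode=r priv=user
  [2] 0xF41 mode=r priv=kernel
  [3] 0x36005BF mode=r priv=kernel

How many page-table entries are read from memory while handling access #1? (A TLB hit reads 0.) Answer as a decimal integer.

Walk each access:
#0 VA=0xC12CE1 (r,user):
  lvl0: tbl 0x33, slot 6 ⇒ 0x34007 (P1/RW1/US1/PS0)
  lvl1: tbl 0x34, slot 18 ⇒ 0x35007 (P1/RW1/US1/PS0)
  → PA=0x35CE1  (2 entries read)
#1 VA=0x20187D0 (r,user):
  lvl0: tbl 0x33, slot 16 ⇒ 0x39007 (P1/RW1/US1/PS0)
  lvl1: tbl 0x39, slot 24 ⇒ 0x3B007 (P1/RW1/US1/PS0)
  → PA=0x3B7D0  (2 entries read)
#2 VA=0xF41 (r,kernel):
  lvl0: tbl 0x33, slot 0 ⇒ 0x5C006 (P0/RW1/US1/PS0)
  → PAGE_NOT_PRESENT  (1 entries read)
#3 VA=0x36005BF (r,kernel):
  lvl0: tbl 0x33, slot 27 ⇒ 0x3E007 (P1/RW1/US1/PS0)
  lvl1: tbl 0x3E, slot 0 ⇒ 0x40007 (P1/RW1/US1/PS0)
  → PA=0x405BF  (2 entries read)

Entries read for #1: 2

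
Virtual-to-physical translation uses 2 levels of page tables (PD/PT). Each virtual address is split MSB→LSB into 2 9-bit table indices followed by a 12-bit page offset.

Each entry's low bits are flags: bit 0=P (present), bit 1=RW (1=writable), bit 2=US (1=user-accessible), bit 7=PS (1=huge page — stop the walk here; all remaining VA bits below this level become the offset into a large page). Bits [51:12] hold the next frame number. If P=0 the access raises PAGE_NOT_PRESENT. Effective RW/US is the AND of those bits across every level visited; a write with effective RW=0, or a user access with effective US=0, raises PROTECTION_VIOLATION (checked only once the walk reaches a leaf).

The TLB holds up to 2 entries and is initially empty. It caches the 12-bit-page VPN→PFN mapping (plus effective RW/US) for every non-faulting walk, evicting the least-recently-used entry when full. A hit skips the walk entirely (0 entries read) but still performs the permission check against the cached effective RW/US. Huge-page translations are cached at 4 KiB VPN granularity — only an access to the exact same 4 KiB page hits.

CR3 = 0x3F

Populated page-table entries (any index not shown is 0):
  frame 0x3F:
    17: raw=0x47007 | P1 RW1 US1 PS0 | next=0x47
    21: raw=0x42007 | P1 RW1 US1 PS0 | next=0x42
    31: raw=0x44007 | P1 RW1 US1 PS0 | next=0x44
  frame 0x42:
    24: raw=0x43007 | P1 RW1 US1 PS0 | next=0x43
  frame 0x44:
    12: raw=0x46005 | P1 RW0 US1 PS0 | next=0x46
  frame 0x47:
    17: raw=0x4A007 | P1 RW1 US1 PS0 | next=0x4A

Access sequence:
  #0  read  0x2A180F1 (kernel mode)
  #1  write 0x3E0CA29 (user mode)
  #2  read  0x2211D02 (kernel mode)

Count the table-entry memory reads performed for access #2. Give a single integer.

Trace:
#0 VA=0x2A180F1 (r,kernel):
  L0 @0x3F[21] → 0x42007  P=1,RW=1,US=1,PS=0
  L1 @0x42[24] → 0x43007  P=1,RW=1,US=1,PS=0
  → PA=0x430F1  (2 entries read)
#1 VA=0x3E0CA29 (w,user):
  L0 @0x3F[31] → 0x44007  P=1,RW=1,US=1,PS=0
  L1 @0x44[12] → 0x46005  P=1,RW=0,US=1,PS=0
  ⇒ fault: PROTECTION_VIOLATION  — 2 lookups
#2 VA=0x2211D02 (r,kernel):
  L0 @0x3F[17] → 0x47007  P=1,RW=1,US=1,PS=0
  L1 @0x47[17] → 0x4A007  P=1,RW=1,US=1,PS=0
  → PA=0x4AD02  (2 entries read)

Entries read for #2: 2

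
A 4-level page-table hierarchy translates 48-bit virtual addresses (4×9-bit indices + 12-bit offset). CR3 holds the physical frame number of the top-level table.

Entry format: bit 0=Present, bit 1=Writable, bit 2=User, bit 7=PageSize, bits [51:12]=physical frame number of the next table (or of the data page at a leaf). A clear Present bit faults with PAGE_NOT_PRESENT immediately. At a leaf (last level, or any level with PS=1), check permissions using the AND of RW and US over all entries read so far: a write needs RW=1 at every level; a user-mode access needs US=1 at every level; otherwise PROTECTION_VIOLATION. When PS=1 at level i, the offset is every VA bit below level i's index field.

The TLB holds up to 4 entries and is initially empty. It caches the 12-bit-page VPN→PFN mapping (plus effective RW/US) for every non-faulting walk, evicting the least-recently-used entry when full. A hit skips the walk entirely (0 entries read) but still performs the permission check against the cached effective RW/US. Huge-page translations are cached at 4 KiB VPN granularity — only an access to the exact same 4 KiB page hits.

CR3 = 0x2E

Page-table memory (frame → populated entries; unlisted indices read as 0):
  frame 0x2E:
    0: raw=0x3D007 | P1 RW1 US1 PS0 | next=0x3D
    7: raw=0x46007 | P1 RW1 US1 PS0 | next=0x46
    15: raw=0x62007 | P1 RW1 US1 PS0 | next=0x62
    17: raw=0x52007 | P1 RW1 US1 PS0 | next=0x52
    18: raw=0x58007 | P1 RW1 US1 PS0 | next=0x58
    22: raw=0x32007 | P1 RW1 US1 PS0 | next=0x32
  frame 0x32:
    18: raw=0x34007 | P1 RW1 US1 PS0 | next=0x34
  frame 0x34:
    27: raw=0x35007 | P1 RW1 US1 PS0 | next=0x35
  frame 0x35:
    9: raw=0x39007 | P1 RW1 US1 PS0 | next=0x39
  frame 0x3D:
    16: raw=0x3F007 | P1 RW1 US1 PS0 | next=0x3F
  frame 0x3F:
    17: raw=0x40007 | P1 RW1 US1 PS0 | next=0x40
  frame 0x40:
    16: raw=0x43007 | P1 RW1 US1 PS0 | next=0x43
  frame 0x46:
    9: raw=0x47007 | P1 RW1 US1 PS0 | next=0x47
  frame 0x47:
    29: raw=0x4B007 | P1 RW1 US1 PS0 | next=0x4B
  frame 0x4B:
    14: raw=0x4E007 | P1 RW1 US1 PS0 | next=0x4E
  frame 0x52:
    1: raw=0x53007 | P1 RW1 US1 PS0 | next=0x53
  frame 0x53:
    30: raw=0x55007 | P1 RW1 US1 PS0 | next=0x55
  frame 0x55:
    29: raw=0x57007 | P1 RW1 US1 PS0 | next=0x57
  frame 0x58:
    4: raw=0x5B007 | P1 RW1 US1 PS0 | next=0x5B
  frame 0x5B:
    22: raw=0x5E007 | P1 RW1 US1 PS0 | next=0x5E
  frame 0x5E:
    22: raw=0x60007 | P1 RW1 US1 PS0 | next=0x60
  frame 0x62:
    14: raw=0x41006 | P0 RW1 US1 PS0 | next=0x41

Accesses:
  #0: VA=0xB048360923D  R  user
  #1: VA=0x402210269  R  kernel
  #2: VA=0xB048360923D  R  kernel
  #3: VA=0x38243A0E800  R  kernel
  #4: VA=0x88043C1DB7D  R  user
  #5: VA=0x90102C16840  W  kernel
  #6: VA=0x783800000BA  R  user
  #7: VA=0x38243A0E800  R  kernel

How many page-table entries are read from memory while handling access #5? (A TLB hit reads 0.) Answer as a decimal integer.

Walk each access:
#0 VA=0xB048360923D (r,user):
  L0 @0x2E[22] → 0x32007  P=1,RW=1,US=1,PS=0
  L1 @0x32[18] → 0x34007  P=1,RW=1,US=1,PS=0
  L2 @0x34[27] → 0x35007  P=1,RW=1,US=1,PS=0
  L3 @0x35[9] → 0x39007  P=1,RW=1,US=1,PS=0
  → PA=0x3923D  (4 entries read)
#1 VA=0x402210269 (r,kernel):
  L0 @0x2E[0] → 0x3D007  P=1,RW=1,US=1,PS=0
  L1 @0x3D[16] → 0x3F007  P=1,RW=1,US=1,PS=0
  L2 @0x3F[17] → 0x40007  P=1,RW=1,US=1,PS=0
  L3 @0x40[16] → 0x43007  P=1,RW=1,US=1,PS=0
  → PA=0x43269  (4 entries read)
#2 VA=0xB048360923D (r,kernel):
  TLB hit vpn=0xB0483609 → PA=0x3923D
#3 VA=0x38243A0E800 (r,kernel):
  L0 @0x2E[7] → 0x46007  P=1,RW=1,US=1,PS=0
  L1 @0x46[9] → 0x47007  P=1,RW=1,US=1,PS=0
  L2 @0x47[29] → 0x4B007  P=1,RW=1,US=1,PS=0
  L3 @0x4B[14] → 0x4E007  P=1,RW=1,US=1,PS=0
  → PA=0x4E800  (4 entries read)
#4 VA=0x88043C1DB7D (r,user):
  L0 @0x2E[17] → 0x52007  P=1,RW=1,US=1,PS=0
  L1 @0x52[1] → 0x53007  P=1,RW=1,US=1,PS=0
  L2 @0x53[30] → 0x55007  P=1,RW=1,US=1,PS=0
  L3 @0x55[29] → 0x57007  P=1,RW=1,US=1,PS=0
  → PA=0x57B7D  (4 entries read)
#5 VA=0x90102C16840 (w,kernel):
  L0 @0x2E[18] → 0x58007  P=1,RW=1,US=1,PS=0
  L1 @0x58[4] → 0x5B007  P=1,RW=1,US=1,PS=0
  L2 @0x5B[22] → 0x5E007  P=1,RW=1,US=1,PS=0
  L3 @0x5E[22] → 0x60007  P=1,RW=1,US=1,PS=0
  → PA=0x60840  (4 entries read)
#6 VA=0x783800000BA (r,user):
  L0 @0x2E[15] → 0x62007  P=1,RW=1,US=1,PS=0
  L1 @0x62[14] → 0x41006  P=0,RW=1,US=1,PS=0
  ✗ PAGE_NOT_PRESENT  [2 reads]
#7 VA=0x38243A0E800 (r,kernel):
  TLB hit vpn=0x38243A0E → PA=0x4E800

Entries read for #5: 4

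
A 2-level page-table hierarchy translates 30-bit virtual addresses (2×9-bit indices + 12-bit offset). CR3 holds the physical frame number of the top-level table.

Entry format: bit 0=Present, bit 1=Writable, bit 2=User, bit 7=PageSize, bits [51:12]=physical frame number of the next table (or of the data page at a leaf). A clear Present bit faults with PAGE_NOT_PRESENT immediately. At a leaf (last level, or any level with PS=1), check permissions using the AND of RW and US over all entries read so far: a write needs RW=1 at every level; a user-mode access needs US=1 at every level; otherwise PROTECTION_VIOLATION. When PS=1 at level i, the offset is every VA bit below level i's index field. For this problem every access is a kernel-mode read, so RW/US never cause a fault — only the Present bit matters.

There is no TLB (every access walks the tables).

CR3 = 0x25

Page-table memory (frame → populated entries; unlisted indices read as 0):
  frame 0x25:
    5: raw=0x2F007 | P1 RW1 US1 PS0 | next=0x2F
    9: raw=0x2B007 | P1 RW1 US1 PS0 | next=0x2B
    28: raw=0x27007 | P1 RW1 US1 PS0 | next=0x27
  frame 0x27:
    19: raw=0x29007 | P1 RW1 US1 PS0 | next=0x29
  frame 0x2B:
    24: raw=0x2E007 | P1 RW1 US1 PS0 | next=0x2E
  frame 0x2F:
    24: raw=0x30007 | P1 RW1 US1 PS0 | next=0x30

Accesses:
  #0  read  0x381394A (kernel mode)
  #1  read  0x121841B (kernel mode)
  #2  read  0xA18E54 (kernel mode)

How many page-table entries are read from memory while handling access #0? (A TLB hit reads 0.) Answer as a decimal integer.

Per-access translation:
#0 VA=0x381394A (r,kernel):
  L0 @0x25[28] → 0x27007  P=1,RW=1,US=1,PS=0
  L1 @0x27[19] → 0x29007  P=1,RW=1,US=1,PS=0
  ✓ 0x2994A  — 2 lookups
#1 VA=0x121841B (r,kernel):
  L0 @0x25[9] → 0x2B007  P=1,RW=1,US=1,PS=0
  L1 @0x2B[24] → 0x2E007  P=1,RW=1,US=1,PS=0
  ✓ 0x2E41B  — 2 lookups
#2 VA=0xA18E54 (r,kernel):
  L0 @0x25[5] → 0x2F007  P=1,RW=1,US=1,PS=0
  L1 @0x2F[24] → 0x30007  P=1,RW=1,US=1,PS=0
  ✓ 0x30E54  — 2 lookups

Entries read for #0: 2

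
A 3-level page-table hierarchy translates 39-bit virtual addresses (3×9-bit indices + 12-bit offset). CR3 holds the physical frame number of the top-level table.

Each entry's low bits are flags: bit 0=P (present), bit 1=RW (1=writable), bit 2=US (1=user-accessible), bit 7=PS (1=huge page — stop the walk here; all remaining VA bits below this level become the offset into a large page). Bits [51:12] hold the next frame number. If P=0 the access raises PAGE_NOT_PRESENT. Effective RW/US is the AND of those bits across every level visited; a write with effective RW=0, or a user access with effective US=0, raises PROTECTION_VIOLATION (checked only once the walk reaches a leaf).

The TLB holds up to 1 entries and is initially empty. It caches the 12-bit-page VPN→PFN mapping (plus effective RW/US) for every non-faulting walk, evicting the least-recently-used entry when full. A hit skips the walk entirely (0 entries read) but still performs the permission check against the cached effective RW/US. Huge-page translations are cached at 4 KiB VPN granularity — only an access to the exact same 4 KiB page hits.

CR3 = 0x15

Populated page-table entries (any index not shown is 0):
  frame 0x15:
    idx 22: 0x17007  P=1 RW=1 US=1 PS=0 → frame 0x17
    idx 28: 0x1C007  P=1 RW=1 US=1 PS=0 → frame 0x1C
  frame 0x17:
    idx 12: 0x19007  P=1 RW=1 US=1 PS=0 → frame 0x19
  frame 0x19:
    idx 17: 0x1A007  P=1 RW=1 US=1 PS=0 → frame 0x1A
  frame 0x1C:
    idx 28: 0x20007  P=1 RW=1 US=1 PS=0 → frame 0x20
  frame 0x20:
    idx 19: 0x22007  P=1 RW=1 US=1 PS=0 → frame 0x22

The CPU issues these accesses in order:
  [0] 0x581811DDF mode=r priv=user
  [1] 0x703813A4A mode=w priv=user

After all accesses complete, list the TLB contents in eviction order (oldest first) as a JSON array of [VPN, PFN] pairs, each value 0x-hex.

Walk each access:
#0 VA=0x581811DDF (r,user):
  lvl0: tbl 0x15, slot 22 ⇒ 0x17007 (P1/RW1/US1/PS0)
  lvl1: tbl 0x17, slot 12 ⇒ 0x19007 (P1/RW1/US1/PS0)
  lvl2: tbl 0x19, slot 17 ⇒ 0x1A007 (P1/RW1/US1/PS0)
  ⇒ phys 0x1ADDF  [3 reads]
#1 VA=0x703813A4A (w,user):
  lvl0: tbl 0x15, slot 28 ⇒ 0x1C007 (P1/RW1/US1/PS0)
  lvl1: tbl 0x1C, slot 28 ⇒ 0x20007 (P1/RW1/US1/PS0)
  lvl2: tbl 0x20, slot 19 ⇒ 0x22007 (P1/RW1/US1/PS0)
  ⇒ phys 0x22A4A  [3 reads]

TLB: [["0x703813", "0x22"]]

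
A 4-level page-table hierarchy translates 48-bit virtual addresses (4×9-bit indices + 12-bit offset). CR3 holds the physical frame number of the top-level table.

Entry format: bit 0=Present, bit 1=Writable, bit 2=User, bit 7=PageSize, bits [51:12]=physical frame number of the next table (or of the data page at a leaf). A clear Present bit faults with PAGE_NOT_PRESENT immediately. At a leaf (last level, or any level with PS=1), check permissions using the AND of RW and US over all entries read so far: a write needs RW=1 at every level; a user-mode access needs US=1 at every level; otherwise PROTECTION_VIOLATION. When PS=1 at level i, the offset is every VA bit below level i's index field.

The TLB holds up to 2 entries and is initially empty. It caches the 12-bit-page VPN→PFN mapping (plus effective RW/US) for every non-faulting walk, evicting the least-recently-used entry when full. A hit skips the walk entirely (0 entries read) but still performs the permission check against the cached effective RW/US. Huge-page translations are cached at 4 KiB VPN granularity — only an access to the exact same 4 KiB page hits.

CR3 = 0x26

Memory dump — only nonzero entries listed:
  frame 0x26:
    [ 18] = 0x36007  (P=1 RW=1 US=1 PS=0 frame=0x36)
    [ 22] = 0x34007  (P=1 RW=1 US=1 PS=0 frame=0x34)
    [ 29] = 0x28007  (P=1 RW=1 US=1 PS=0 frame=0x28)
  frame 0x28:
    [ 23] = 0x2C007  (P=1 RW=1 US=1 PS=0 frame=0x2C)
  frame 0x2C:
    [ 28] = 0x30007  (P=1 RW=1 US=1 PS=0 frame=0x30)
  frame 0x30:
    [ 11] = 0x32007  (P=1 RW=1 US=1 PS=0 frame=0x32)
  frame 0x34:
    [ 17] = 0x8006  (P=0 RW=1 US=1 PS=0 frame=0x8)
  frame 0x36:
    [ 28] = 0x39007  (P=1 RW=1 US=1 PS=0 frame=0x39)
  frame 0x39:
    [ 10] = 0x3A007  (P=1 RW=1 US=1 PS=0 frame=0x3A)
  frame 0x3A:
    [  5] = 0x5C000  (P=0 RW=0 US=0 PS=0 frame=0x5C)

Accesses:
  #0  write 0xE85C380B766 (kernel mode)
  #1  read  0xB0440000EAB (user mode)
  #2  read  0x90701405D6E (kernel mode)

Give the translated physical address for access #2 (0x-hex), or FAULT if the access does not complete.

Trace:
#0 VA=0xE85C380B766 (w,kernel):
  [0] read 0x26 idx=29: raw=0x28007 flags P=1 W=1 U=1 S=0
  [1] read 0x28 idx=23: raw=0x2C007 flags P=1 W=1 U=1 S=0
  [2] read 0x2C idx=28: raw=0x30007 flags P=1 W=1 U=1 S=0
  [3] read 0x30 idx=11: raw=0x32007 flags P=1 W=1 U=1 S=0
  → PA=0x32766  (4 entries read)
#1 VA=0xB0440000EAB (r,user):
  [0] read 0x26 idx=22: raw=0x34007 flags P=1 W=1 U=1 S=0
  [1] read 0x34 idx=17: raw=0x8006 flags P=0 W=1 U=1 S=0
  ⇒ fault: PAGE_NOT_PRESENT  — 2 lookups
#2 VA=0x90701405D6E (r,kernel):
  [0] read 0x26 idx=18: raw=0x36007 flags P=1 W=1 U=1 S=0
  [1] read 0x36 idx=28: raw=0x39007 flags P=1 W=1 U=1 S=0
  [2] read 0x39 idx=10: raw=0x3A007 flags P=1 W=1 U=1 S=0
  [3] read 0x3A idx=5: raw=0x5C000 flags P=0 W=0 U=0 S=0
  ⇒ fault: PAGE_NOT_PRESENT  — 4 lookups

Access #2 PA: FAULT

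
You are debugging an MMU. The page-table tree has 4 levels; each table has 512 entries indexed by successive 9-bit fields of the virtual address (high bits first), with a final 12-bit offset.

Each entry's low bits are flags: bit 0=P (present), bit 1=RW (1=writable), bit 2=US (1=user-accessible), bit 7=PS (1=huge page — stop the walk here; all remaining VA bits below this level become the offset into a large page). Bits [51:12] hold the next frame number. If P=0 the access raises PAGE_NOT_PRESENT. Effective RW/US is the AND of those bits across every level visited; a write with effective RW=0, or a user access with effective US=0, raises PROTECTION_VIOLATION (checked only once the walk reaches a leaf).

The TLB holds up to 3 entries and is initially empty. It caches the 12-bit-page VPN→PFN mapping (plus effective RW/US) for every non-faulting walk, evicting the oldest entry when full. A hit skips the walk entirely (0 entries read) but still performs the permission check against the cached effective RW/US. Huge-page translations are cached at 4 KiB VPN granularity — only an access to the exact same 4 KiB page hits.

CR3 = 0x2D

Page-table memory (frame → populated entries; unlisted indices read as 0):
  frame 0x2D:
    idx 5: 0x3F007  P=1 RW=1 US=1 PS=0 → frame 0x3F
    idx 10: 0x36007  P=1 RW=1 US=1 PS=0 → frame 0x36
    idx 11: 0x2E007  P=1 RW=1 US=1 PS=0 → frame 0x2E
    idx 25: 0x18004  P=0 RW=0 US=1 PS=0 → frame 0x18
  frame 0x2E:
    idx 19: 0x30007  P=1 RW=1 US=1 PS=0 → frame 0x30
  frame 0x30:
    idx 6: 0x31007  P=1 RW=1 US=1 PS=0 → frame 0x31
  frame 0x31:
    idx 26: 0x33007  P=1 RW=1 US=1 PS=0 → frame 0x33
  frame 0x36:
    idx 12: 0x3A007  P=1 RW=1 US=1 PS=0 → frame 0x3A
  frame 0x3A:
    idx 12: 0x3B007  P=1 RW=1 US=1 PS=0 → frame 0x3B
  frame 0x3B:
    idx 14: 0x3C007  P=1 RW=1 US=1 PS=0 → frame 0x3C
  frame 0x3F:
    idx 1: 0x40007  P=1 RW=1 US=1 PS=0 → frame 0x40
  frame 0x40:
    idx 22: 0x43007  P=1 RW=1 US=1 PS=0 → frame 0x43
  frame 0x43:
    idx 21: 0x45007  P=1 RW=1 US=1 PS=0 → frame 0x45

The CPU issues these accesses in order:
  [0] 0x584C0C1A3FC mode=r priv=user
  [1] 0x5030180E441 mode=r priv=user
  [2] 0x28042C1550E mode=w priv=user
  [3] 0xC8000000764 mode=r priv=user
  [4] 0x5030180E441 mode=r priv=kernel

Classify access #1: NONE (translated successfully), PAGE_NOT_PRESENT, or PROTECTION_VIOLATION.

Trace:
#0 VA=0x584C0C1A3FC (r,user):
  [0] read 0x2D idx=11: raw=0x2E007 flags P=1 W=1 U=1 S=0
  [1] read 0x2E idx=19: raw=0x30007 flags P=1 W=1 U=1 S=0
  [2] read 0x30 idx=6: raw=0x31007 flags P=1 W=1 U=1 S=0
  [3] read 0x31 idx=26: raw=0x33007 flags P=1 W=1 U=1 S=0
  ⇒ phys 0x333FC  [4 reads]
#1 VA=0x5030180E441 (r,user):
  [0] read 0x2D idx=10: raw=0x36007 flags P=1 W=1 U=1 S=0
  [1] read 0x36 idx=12: raw=0x3A007 flags P=1 W=1 U=1 S=0
  [2] read 0x3A idx=12: raw=0x3B007 flags P=1 W=1 U=1 S=0
  [3] read 0x3B idx=14: raw=0x3C007 flags P=1 W=1 U=1 S=0
  ⇒ phys 0x3C441  [4 reads]
#2 VA=0x28042C1550E (w,user):
  [0] read 0x2D idx=5: raw=0x3F007 flags P=1 W=1 U=1 S=0
  [1] read 0x3F idx=1: raw=0x40007 flags P=1 W=1 U=1 S=0
  [2] read 0x40 idx=22: raw=0x43007 flags P=1 W=1 U=1 S=0
  [3] read 0x43 idx=21: raw=0x45007 flags P=1 W=1 U=1 S=0
  ⇒ phys 0x4550E  [4 reads]
#3 VA=0xC8000000764 (r,user):
  [0] read 0x2D idx=25: raw=0x18004 flags P=0 W=0 U=1 S=0
  → PAGE_NOT_PRESENT  (1 entries read)
#4 VA=0x5030180E441 (r,kernel):
  TLB hit vpn=0x5030180E → PA=0x3C441

Access #1 fault: NONE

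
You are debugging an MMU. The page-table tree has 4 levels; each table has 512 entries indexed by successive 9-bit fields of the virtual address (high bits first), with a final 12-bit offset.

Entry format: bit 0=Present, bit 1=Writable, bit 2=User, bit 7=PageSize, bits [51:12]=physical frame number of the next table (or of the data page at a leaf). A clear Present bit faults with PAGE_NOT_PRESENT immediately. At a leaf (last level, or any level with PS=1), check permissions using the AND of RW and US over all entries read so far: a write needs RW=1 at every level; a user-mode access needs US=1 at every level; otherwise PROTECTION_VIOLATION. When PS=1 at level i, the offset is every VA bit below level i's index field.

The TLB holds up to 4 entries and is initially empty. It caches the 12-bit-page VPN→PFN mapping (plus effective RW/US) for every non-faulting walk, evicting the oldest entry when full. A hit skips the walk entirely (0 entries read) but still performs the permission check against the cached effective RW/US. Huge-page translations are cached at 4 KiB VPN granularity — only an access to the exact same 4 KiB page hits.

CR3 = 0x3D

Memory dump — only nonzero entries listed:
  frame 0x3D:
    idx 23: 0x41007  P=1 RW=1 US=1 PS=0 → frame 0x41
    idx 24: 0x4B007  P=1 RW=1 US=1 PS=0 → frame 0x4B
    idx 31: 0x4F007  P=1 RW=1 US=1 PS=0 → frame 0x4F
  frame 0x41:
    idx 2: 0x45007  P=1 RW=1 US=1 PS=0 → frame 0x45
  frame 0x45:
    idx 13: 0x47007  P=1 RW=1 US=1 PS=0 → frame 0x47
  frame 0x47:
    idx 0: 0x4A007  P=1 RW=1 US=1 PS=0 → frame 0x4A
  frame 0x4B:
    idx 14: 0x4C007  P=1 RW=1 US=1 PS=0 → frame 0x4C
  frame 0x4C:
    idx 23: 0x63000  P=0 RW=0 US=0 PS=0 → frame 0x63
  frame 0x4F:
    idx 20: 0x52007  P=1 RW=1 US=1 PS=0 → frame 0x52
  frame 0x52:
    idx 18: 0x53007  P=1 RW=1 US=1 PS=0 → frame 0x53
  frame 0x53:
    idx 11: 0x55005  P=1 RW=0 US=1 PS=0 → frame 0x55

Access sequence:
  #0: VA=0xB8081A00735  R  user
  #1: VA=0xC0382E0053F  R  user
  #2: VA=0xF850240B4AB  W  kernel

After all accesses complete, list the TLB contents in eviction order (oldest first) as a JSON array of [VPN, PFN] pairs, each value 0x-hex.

Trace:
#0 VA=0xB8081A00735 (r,user):
  lvl0: tbl 0x3D, slot 23 ⇒ 0x41007 (P1/RW1/US1/PS0)
  lvl1: tbl 0x41, slot 2 ⇒ 0x45007 (P1/RW1/US1/PS0)
  lvl2: tbl 0x45, slot 13 ⇒ 0x47007 (P1/RW1/US1/PS0)
  lvl3: tbl 0x47, slot 0 ⇒ 0x4A007 (P1/RW1/US1/PS0)
  ⇒ phys 0x4A735  [4 reads]
#1 VA=0xC0382E0053F (r,user):
  lvl0: tbl 0x3D, slot 24 ⇒ 0x4B007 (P1/RW1/US1/PS0)
  lvl1: tbl 0x4B, slot 14 ⇒ 0x4C007 (P1/RW1/US1/PS0)
  lvl2: tbl 0x4C, slot 23 ⇒ 0x63000 (P0/RW0/US0/PS0)
  ✗ PAGE_NOT_PRESENT  [3 reads]
#2 VA=0xF850240B4AB (w,kernel):
  lvl0: tbl 0x3D, slot 31 ⇒ 0x4F007 (P1/RW1/US1/PS0)
  lvl1: tbl 0x4F, slot 20 ⇒ 0x52007 (P1/RW1/US1/PS0)
  lvl2: tbl 0x52, slot 18 ⇒ 0x53007 (P1/RW1/US1/PS0)
  lvl3: tbl 0x53, slot 11 ⇒ 0x55005 (P1/RW0/US1/PS0)
  ✗ PROTECTION_VIOLATION  [4 reads]

TLB: [["0xB8081A00", "0x4A"]]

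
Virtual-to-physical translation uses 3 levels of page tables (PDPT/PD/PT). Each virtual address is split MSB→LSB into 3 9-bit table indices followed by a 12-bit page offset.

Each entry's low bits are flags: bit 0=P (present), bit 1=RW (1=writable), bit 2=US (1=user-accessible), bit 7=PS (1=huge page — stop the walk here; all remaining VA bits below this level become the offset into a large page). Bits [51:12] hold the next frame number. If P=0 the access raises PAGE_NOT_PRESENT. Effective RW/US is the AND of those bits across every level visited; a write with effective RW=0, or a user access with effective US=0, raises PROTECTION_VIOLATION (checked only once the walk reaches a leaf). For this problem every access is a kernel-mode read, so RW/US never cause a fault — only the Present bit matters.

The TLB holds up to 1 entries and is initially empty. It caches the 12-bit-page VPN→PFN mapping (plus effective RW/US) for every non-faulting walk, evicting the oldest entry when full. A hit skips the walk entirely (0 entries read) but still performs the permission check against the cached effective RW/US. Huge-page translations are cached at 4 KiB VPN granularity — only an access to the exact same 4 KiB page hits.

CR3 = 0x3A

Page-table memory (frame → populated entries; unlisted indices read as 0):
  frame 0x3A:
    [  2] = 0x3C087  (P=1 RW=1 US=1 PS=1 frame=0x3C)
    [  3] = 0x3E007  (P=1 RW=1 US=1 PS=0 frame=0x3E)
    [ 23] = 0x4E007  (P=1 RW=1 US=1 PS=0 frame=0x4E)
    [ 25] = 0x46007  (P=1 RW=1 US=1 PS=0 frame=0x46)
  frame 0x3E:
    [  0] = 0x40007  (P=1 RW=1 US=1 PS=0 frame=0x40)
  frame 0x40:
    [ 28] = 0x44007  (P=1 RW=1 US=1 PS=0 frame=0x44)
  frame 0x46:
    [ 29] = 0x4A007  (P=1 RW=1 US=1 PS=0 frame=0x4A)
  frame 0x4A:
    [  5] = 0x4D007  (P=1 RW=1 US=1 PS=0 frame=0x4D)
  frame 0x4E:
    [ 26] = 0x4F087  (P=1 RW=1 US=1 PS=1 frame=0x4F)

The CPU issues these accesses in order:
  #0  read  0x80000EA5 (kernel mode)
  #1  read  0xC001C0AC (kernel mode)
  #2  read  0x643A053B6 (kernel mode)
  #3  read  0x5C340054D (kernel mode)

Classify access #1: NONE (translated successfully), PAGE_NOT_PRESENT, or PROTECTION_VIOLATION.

Walk each access:
#0 VA=0x80000EA5 (r,kernel):
  L0 @0x3A[2] → 0x3C087  P=1,RW=1,US=1,PS=1
  ✓ 0x3CEA5 (huge @L0)  — 1 lookups
#1 VA=0xC001C0AC (r,kernel):
  L0 @0x3A[3] → 0x3E007  P=1,RW=1,US=1,PS=0
  L1 @0x3E[0] → 0x40007  P=1,RW=1,US=1,PS=0
  L2 @0x40[28] → 0x44007  P=1,RW=1,US=1,PS=0
  ✓ 0x440AC  — 3 lookups
#2 VA=0x643A053B6 (r,kernel):
  L0 @0x3A[25] → 0x46007  P=1,RW=1,US=1,PS=0
  L1 @0x46[29] → 0x4A007  P=1,RW=1,US=1,PS=0
  L2 @0x4A[5] → 0x4D007  P=1,RW=1,US=1,PS=0
  ✓ 0x4D3B6  — 3 lookups
#3 VA=0x5C340054D (r,kernel):
  L0 @0x3A[23] → 0x4E007  P=1,RW=1,US=1,PS=0
  L1 @0x4E[26] → 0x4F087  P=1,RW=1,US=1,PS=1
  ✓ 0x4F54D (huge @L1)  — 2 lookups

Access #1 fault: NONE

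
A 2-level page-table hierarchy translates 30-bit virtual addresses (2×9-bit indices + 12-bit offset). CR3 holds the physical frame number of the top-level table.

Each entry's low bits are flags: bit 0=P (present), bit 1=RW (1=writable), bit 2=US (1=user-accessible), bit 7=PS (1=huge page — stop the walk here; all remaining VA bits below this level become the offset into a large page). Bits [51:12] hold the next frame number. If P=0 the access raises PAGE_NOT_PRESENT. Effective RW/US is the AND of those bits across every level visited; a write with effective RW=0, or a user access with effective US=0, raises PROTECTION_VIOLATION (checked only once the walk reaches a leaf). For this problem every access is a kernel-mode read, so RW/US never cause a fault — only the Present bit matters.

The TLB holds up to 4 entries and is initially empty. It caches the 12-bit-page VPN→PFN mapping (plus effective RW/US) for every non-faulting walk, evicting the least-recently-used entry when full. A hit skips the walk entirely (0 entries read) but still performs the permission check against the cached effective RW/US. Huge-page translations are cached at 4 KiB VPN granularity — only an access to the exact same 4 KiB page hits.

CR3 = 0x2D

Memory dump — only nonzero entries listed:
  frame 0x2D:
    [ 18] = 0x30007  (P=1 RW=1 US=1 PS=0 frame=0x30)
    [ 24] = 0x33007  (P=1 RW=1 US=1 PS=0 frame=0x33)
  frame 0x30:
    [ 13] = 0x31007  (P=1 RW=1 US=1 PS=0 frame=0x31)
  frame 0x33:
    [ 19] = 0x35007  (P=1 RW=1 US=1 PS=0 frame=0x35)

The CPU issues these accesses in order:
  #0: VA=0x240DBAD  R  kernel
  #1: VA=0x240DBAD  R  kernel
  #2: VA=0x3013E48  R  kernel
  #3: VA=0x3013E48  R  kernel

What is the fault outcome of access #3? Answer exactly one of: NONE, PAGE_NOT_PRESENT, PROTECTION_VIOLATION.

Trace:
#0 VA=0x240DBAD (r,kernel):
  lvl0: tbl 0x2D, slot 18 ⇒ 0x30007 (P1/RW1/US1/PS0)
  lvl1: tbl 0x30, slot 13 ⇒ 0x31007 (P1/RW1/US1/PS0)
  ✓ 0x31BAD  — 2 lookups
#1 VA=0x240DBAD (r,kernel):
  TLB hit vpn=0x240D → PA=0x31BAD
#2 VA=0x3013E48 (r,kernel):
  lvl0: tbl 0x2D, slot 24 ⇒ 0x33007 (P1/RW1/US1/PS0)
  lvl1: tbl 0x33, slot 19 ⇒ 0x35007 (P1/RW1/US1/PS0)
  ✓ 0x35E48  — 2 lookups
#3 VA=0x3013E48 (r,kernel):
  TLB hit vpn=0x3013 → PA=0x35E48

Access #3 fault: NONE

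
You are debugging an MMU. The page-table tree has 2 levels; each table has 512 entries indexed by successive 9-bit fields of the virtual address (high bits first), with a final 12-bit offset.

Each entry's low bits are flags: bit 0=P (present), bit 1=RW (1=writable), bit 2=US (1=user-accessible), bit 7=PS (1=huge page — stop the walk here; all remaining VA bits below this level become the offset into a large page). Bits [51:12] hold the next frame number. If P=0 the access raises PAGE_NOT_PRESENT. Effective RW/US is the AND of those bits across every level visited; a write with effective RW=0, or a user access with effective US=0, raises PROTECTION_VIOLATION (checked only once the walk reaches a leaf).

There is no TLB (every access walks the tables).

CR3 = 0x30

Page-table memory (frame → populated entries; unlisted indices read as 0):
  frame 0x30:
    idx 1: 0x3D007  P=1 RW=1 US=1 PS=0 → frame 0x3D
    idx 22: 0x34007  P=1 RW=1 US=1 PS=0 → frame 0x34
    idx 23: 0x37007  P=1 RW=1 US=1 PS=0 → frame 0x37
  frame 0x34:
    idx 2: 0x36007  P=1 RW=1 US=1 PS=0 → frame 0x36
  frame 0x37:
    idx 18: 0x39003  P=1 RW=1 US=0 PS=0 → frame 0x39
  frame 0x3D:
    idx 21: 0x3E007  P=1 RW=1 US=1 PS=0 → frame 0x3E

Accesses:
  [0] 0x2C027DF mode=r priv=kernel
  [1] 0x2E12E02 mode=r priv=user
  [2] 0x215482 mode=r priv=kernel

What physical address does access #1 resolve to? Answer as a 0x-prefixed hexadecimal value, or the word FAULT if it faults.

Per-access translation:
#0 VA=0x2C027DF (r,kernel):
  L0: frame=0x30 idx=22 entry=0x34007 [P=1 RW=1 US=1 PS=0]
  L1: frame=0x34 idx=2 entry=0x36007 [P=1 RW=1 US=1 PS=0]
  → PA=0x367DF  (2 entries read)
#1 VA=0x2E12E02 (r,user):
  L0: frame=0x30 idx=23 entry=0x37007 [P=1 RW=1 US=1 PS=0]
  L1: frame=0x37 idx=18 entry=0x39003 [P=1 RW=1 US=0 PS=0]
  → PROTECTION_VIOLATION  (2 entries read)
#2 VA=0x215482 (r,kernel):
  L0: frame=0x30 idx=1 entry=0x3D007 [P=1 RW=1 US=1 PS=0]
  L1: frame=0x3D idx=21 entry=0x3E007 [P=1 RW=1 US=1 PS=0]
  → PA=0x3E482  (2 entries read)

Access #1 PA: FAULT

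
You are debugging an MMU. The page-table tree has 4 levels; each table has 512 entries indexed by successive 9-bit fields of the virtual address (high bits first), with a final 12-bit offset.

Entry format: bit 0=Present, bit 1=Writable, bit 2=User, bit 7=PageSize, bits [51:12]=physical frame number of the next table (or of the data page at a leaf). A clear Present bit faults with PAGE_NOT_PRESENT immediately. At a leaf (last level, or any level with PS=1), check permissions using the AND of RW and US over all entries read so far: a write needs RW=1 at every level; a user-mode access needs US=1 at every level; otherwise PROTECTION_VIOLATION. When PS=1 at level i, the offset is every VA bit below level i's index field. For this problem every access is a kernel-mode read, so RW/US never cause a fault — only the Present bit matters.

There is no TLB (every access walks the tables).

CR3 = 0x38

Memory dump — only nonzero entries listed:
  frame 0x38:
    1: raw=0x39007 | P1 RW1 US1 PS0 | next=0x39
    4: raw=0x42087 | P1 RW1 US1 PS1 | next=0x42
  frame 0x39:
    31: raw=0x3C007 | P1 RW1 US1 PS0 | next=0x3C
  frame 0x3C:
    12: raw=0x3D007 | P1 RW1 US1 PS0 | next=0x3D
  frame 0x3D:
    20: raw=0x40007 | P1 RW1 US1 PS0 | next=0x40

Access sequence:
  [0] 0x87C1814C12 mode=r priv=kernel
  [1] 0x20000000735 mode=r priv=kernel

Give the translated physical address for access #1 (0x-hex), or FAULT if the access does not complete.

Walk each access:
#0 VA=0x87C1814C12 (r,kernel):
  L0: frame=0x38 idx=1 entry=0x39007 [P=1 RW=1 US=1 PS=0]
  L1: frame=0x39 idx=31 entry=0x3C007 [P=1 RW=1 US=1 PS=0]
  L2: frame=0x3C idx=12 entry=0x3D007 [P=1 RW=1 US=1 PS=0]
  L3: frame=0x3D idx=20 entry=0x40007 [P=1 RW=1 US=1 PS=0]
  ✓ 0x40C12  — 4 lookups
#1 VA=0x20000000735 (r,kernel):
  L0: frame=0x38 idx=4 entry=0x42087 [P=1 RW=1 US=1 PS=1]
  ✓ 0x42735 (huge @L0)  — 1 lookups

Access #1 PA: 0x42735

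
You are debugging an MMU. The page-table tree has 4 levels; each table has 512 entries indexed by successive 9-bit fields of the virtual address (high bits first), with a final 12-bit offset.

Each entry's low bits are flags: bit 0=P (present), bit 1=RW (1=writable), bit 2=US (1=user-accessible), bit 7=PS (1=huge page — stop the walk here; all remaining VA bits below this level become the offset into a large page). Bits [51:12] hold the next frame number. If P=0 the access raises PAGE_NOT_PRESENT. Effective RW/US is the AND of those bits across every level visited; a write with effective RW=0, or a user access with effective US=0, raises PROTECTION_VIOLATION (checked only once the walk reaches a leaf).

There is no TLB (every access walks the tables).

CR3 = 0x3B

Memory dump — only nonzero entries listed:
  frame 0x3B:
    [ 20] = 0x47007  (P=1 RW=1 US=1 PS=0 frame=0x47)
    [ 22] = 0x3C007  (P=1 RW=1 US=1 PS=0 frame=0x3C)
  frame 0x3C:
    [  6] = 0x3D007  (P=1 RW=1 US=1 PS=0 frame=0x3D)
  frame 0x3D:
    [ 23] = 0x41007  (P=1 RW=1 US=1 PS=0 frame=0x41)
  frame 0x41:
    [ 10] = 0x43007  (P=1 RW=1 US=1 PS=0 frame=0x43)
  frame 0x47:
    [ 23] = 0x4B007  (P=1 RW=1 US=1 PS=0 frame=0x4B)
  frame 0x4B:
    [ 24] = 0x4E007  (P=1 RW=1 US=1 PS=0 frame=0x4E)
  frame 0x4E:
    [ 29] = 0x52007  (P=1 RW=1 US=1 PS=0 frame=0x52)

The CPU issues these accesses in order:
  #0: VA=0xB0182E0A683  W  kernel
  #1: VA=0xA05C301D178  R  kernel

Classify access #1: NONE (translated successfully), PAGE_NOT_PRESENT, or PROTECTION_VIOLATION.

Per-access translation:
#0 VA=0xB0182E0A683 (w,kernel):
  lvl0: tbl 0x3B, slot 22 ⇒ 0x3C007 (P1/RW1/US1/PS0)
  lvl1: tbl 0x3C, slot 6 ⇒ 0x3D007 (P1/RW1/US1/PS0)
  lvl2: tbl 0x3D, slot 23 ⇒ 0x41007 (P1/RW1/US1/PS0)
  lvl3: tbl 0x41, slot 10 ⇒ 0x43007 (P1/RW1/US1/PS0)
  → PA=0x43683  (4 entries read)
#1 VA=0xA05C301D178 (r,kernel):
  lvl0: tbl 0x3B, slot 20 ⇒ 0x47007 (P1/RW1/US1/PS0)
  lvl1: tbl 0x47, slot 23 ⇒ 0x4B007 (P1/RW1/US1/PS0)
  lvl2: tbl 0x4B, slot 24 ⇒ 0x4E007 (P1/RW1/US1/PS0)
  lvl3: tbl 0x4E, slot 29 ⇒ 0x52007 (P1/RW1/US1/PS0)
  → PA=0x52178  (4 entries read)

Access #1 fault: NONE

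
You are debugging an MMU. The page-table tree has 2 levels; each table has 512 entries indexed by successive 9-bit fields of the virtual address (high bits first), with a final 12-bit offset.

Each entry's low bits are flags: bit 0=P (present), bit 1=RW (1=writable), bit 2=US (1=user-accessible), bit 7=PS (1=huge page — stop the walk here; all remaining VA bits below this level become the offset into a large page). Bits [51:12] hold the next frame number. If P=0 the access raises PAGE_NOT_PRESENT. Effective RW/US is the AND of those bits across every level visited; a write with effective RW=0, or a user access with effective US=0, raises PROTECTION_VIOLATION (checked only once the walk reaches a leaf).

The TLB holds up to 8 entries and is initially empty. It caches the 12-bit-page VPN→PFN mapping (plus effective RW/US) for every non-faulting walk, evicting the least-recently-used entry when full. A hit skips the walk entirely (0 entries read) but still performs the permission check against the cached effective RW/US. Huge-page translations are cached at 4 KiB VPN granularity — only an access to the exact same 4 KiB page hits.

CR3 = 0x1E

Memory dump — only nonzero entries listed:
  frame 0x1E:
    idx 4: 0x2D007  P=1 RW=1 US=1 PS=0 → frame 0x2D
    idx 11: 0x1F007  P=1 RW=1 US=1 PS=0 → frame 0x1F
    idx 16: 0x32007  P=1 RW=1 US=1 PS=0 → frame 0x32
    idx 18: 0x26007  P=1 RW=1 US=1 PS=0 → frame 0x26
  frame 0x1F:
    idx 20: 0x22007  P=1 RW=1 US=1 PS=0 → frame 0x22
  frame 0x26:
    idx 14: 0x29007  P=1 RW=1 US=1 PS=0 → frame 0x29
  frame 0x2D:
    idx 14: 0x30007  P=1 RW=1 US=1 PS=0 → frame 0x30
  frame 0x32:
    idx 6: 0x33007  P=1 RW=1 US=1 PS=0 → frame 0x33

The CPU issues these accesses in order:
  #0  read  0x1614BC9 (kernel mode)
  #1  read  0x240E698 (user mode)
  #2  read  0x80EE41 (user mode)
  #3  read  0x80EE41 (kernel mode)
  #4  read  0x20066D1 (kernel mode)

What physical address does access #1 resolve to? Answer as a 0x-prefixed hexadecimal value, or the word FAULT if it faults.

Walk each access:
#0 VA=0x1614BC9 (r,kernel):
  L0 @0x1E[11] → 0x1F007  P=1,RW=1,US=1,PS=0
  L1 @0x1F[20] → 0x22007  P=1,RW=1,US=1,PS=0
  → PA=0x22BC9  (2 entries read)
#1 VA=0x240E698 (r,user):
  L0 @0x1E[18] → 0x26007  P=1,RW=1,US=1,PS=0
  L1 @0x26[14] → 0x29007  P=1,RW=1,US=1,PS=0
  → PA=0x29698  (2 entries read)
#2 VA=0x80EE41 (r,user):
  L0 @0x1E[4] → 0x2D007  P=1,RW=1,US=1,PS=0
  L1 @0x2D[14] → 0x30007  P=1,RW=1,US=1,PS=0
  → PA=0x30E41  (2 entries read)
#3 VA=0x80EE41 (r,kernel):
  TLB hit vpn=0x80E → PA=0x30E41
#4 VA=0x20066D1 (r,kernel):
  L0 @0x1E[16] → 0x32007  P=1,RW=1,US=1,PS=0
  L1 @0x32[6] → 0x33007  P=1,RW=1,US=1,PS=0
  → PA=0x336D1  (2 entries read)

Access #1 PA: 0x29698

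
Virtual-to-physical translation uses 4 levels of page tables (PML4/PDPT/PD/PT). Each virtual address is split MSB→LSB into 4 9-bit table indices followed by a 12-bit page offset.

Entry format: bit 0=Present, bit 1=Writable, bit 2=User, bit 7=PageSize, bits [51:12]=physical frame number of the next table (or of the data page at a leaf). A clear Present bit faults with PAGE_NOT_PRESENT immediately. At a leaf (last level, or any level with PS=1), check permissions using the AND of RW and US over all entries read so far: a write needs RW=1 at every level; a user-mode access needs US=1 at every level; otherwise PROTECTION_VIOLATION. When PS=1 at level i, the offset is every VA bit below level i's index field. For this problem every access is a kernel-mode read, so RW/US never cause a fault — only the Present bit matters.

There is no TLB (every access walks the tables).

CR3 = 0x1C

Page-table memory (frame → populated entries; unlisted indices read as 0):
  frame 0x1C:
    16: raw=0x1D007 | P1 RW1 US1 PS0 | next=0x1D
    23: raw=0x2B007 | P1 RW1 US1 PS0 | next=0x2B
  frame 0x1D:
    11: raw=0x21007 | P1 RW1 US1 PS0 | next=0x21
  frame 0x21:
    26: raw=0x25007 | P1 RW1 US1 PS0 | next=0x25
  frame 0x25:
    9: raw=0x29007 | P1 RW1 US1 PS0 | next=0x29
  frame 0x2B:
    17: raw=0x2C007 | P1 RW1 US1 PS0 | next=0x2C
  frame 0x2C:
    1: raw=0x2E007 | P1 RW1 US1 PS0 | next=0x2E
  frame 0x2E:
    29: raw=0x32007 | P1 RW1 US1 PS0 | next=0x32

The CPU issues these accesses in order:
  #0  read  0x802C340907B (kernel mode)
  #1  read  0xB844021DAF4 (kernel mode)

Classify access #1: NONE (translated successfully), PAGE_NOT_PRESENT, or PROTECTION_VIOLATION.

Walk each access:
#0 VA=0x802C340907B (r,kernel):
  L0 @0x1C[16] → 0x1D007  P=1,RW=1,US=1,PS=0
  L1 @0x1D[11] → 0x21007  P=1,RW=1,US=1,PS=0
  L2 @0x21[26] → 0x25007  P=1,RW=1,US=1,PS=0
  L3 @0x25[9] → 0x29007  P=1,RW=1,US=1,PS=0
  ✓ 0x2907B  — 4 lookups
#1 VA=0xB844021DAF4 (r,kernel):
  L0 @0x1C[23] → 0x2B007  P=1,RW=1,US=1,PS=0
  L1 @0x2B[17] → 0x2C007  P=1,RW=1,US=1,PS=0
  L2 @0x2C[1] → 0x2E007  P=1,RW=1,US=1,PS=0
  L3 @0x2E[29] → 0x32007  P=1,RW=1,US=1,PS=0
  ✓ 0x32AF4  — 4 lookups

Access #1 fault: NONE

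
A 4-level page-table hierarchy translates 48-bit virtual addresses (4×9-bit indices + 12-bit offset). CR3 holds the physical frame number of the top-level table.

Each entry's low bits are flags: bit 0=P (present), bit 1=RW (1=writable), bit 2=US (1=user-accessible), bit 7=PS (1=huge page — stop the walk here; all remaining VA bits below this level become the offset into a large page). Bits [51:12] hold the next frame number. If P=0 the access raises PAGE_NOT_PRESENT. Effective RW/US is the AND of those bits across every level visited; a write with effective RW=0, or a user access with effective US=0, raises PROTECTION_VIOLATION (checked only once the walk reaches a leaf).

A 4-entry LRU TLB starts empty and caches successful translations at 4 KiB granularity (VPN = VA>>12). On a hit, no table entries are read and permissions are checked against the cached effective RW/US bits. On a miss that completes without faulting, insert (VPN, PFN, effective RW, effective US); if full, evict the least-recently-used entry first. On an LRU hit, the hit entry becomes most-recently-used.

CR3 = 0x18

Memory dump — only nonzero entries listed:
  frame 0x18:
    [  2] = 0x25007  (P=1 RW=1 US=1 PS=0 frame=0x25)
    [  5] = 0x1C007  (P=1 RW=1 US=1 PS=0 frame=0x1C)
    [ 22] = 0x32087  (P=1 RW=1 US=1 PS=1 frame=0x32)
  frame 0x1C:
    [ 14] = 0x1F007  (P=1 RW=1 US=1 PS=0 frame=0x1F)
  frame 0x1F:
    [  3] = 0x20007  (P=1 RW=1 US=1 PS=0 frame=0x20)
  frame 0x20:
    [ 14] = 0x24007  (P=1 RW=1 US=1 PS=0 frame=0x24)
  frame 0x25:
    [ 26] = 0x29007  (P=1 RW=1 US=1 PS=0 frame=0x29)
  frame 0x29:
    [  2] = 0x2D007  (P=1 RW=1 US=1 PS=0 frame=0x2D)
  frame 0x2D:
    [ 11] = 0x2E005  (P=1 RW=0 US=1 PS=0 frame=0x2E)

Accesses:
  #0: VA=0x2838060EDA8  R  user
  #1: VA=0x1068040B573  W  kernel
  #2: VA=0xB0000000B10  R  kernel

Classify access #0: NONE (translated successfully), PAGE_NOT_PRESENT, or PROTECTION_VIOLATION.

Per-access translation:
#0 VA=0x2838060EDA8 (r,user):
  [0] read 0x18 idx=5: raw=0x1C007 flags P=1 W=1 U=1 S=0
  [1] read 0x1C idx=14: raw=0x1F007 flags P=1 W=1 U=1 S=0
  [2] read 0x1F idx=3: raw=0x20007 flags P=1 W=1 U=1 S=0
  [3] read 0x20 idx=14: raw=0x24007 flags P=1 W=1 U=1 S=0
  ✓ 0x24DA8  — 4 lookups
#1 VA=0x1068040B573 (w,kernel):
  [0] read 0x18 idx=2: raw=0x25007 flags P=1 W=1 U=1 S=0
  [1] read 0x25 idx=26: raw=0x29007 flags P=1 W=1 U=1 S=0
  [2] read 0x29 idx=2: raw=0x2D007 flags P=1 W=1 U=1 S=0
  [3] read 0x2D idx=11: raw=0x2E005 flags P=1 W=0 U=1 S=0
  ⇒ fault: PROTECTION_VIOLATION  — 4 lookups
#2 VA=0xB0000000B10 (r,kernel):
  [0] read 0x18 idx=22: raw=0x32087 flags P=1 W=1 U=1 S=1
  ✓ 0x32B10 (huge @L0)  — 1 lookups

Access #0 fault: NONE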